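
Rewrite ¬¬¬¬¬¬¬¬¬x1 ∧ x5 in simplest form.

¬x1 ∧ x5

¬¬¬¬¬¬¬¬¬x1 ∧ x5
= ¬¬¬¬¬¬¬x1 ∧ x5
= ¬¬¬¬¬x1 ∧ x5
= ¬¬¬x1 ∧ x5
= ¬x1 ∧ x5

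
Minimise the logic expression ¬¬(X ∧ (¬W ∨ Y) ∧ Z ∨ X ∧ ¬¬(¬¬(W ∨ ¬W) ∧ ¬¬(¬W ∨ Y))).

¬¬(X ∧ (¬W ∨ Y) ∧ Z ∨ X ∧ ¬¬(¬¬(W ∨ ¬W) ∧ ¬¬(¬W ∨ Y)))
= ¬¬(X ∧ (¬W ∨ Y) ∧ Z ∨ X ∧ ¬(¬(W ∨ ¬W) ∨ ¬(¬W ∨ Y)))   — De Morgan
= ¬¬(X ∧ (¬W ∨ Y) ∧ Z ∨ X ∧ (W ∨ ¬W) ∧ (¬W ∨ Y))   — De Morgan
= ¬¬(X ∧ (¬W ∨ Y) ∧ Z ∨ X ∧ (¬W ∨ Y))   — complement / identity
= ¬¬(X ∧ (¬W ∨ Y))   — absorption
= X ∧ (¬W ∨ Y)   — double negation

X ∧ (¬W ∨ Y)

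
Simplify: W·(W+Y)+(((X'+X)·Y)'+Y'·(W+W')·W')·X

W·(W+Y)+(((X'+X)·Y)'+Y'·(W+W')·W')·X
= W·(W+Y)+(Y'+Y'·(W+W')·W')·X   — complement / identity
= W·(W+Y)+(Y'+Y'·W')·X   — complement / identity
= W·(W+Y)+Y'·X   — absorption
= W+Y'·X   — absorption

W+Y'·X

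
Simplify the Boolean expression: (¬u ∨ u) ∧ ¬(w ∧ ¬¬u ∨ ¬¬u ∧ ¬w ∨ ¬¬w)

¬u ∧ ¬w

(¬u ∨ u) ∧ ¬(w ∧ ¬¬u ∨ ¬¬u ∧ ¬w ∨ ¬¬w)
= (¬u ∨ u) ∧ ¬(¬¬u ∨ ¬¬w)   [distribution]
= (¬u ∨ u) ∧ ¬u ∧ ¬w   [De Morgan]
= ¬u ∧ ¬w   [complement / identity]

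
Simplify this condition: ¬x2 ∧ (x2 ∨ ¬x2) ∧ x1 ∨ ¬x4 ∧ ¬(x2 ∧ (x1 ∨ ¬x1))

¬x2 ∧ (x1 ∨ ¬x4)

¬x2 ∧ (x2 ∨ ¬x2) ∧ x1 ∨ ¬x4 ∧ ¬(x2 ∧ (x1 ∨ ¬x1))
= ¬x2 ∧ (x2 ∨ ¬x2) ∧ x1 ∨ ¬x4 ∧ ¬x2
= ¬x2 ∧ x1 ∨ ¬x4 ∧ ¬x2
= ¬x2 ∧ (x1 ∨ ¬x4)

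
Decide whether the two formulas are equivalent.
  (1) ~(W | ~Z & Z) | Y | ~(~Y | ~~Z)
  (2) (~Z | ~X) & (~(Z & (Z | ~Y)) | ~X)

No

E1: ~(W | ~Z & Z) | Y | ~(~Y | ~~Z)
    = ~W | Y | ~(~Y | ~~Z)   [complement / identity]
    = ~W | Y | Y & ~Z   [De Morgan]
    = ~W | Y   [absorption]
E2: (~Z | ~X) & (~(Z & (Z | ~Y)) | ~X)
    = (~Z | ~X) & (~Z | ~X)   [absorption]
    = ~Z | ~X   [idempotence]
These differ: at W=1, X=0, Y=0, Z=1, E1 = 0 but E2 = 1.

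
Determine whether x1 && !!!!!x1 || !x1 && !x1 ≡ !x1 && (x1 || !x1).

E1: x1 && !!!!!x1 || !x1 && !x1
    = x1 && !!!x1 || !x1 && !x1   (double negation)
    = x1 && !x1 || !x1 && !x1   (double negation)
    = !x1   (distribution)
E2: !x1 && (x1 || !x1)
    = !x1   (complement / identity)
Both reduce to !x1, so they are equivalent.

Yes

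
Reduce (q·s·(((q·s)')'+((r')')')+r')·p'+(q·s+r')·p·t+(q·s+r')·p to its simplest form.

q·s+r'

(q·s·(((q·s)')'+((r')')')+r')·p'+(q·s+r')·p·t+(q·s+r')·p
= (q·s·(q·s+((r')')')+r')·p'+(q·s+r')·p·t+(q·s+r')·p   (double negation)
= (q·s·(q·s+r')+r')·p'+(q·s+r')·p·t+(q·s+r')·p   (double negation)
= (q·s+r')·p'+(q·s+r')·p·t+(q·s+r')·p   (absorption)
= (q·s+r')·p'+(q·s+r')·p   (absorption)
= q·s+r'   (distribution)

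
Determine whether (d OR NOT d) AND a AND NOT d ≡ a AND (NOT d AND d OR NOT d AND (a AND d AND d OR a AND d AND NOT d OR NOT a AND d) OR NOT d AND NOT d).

E1: (d OR NOT d) AND a AND NOT d
    = a AND NOT d
E2: a AND (NOT d AND d OR NOT d AND (a AND d AND d OR a AND d AND NOT d OR NOT a AND d) OR NOT d AND NOT d)
    = a AND (NOT d AND d OR NOT d AND (a AND d OR NOT a AND d) OR NOT d AND NOT d)
    = a AND (NOT d AND d OR NOT d AND d OR NOT d AND NOT d)
    = a AND (NOT d AND d OR NOT d AND NOT d)
    = a AND NOT d
Both reduce to a AND NOT d, so they are equivalent.

Yes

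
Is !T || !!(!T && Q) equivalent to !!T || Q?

No

E1: !T || !!(!T && Q)
    = !T || !T && Q   (double negation)
    = !T   (absorption)
E2: !!T || Q
    = T || Q   (double negation)
These differ: at Q=0, T=1, E1 = 0 but E2 = 1.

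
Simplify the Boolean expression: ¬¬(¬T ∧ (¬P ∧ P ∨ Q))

¬¬(¬T ∧ (¬P ∧ P ∨ Q))
= ¬¬(¬T ∧ Q)   (complement / identity)
= ¬T ∧ Q   (double negation)

¬T ∧ Q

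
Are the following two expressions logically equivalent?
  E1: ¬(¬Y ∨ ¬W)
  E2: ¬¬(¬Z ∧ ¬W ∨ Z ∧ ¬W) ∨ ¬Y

E1: ¬(¬Y ∨ ¬W)
    = Y ∧ W   (De Morgan)
E2: ¬¬(¬Z ∧ ¬W ∨ Z ∧ ¬W) ∨ ¬Y
    = ¬¬¬W ∨ ¬Y   (distribution)
    = ¬W ∨ ¬Y   (double negation)
These differ: at W=0, Y=0, Z=0, E1 = 0 but E2 = 1.

No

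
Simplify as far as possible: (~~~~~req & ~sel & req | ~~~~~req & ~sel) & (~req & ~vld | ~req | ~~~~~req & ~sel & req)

~req & ~sel

(~~~~~req & ~sel & req | ~~~~~req & ~sel) & (~req & ~vld | ~req | ~~~~~req & ~sel & req)
= (~~~~~req & ~sel & req | ~~~~~req & ~sel) & (~req | ~~~~~req & ~sel & req)   [absorption]
= ~~~~~req & ~sel & ~req | ~~~~~req & ~sel & req   [distribution]
= ~~~~~req & ~sel   [distribution]
= ~~~req & ~sel   [double negation]
= ~req & ~sel   [double negation]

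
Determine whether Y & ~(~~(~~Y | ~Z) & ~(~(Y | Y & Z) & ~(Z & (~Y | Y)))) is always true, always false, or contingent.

Y & ~(~~(~~Y | ~Z) & ~(~(Y | Y & Z) & ~(Z & (~Y | Y))))
= Y & ~(~~(~~Y | ~Z) & ~(~(Y | Y & Z) & ~Z))   — complement / identity
= Y & ~(~~(~~Y | ~Z) & ~(~Y & ~Z))   — absorption
= Y & ~(~(~Y & Z) & ~(~Y & ~Z))   — De Morgan
= Y & (~Y & Z | ~Y & ~Z)   — De Morgan
= Y & ~Y   — distribution
= 0   — complement

always false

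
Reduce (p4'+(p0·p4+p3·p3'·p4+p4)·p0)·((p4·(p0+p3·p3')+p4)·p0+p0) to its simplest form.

(p4'+(p0·p4+p3·p3'·p4+p4)·p0)·((p4·(p0+p3·p3')+p4)·p0+p0)
= (p4'+(p4·(p0+p3·p3')+p4)·p0)·((p4·(p0+p3·p3')+p4)·p0+p0)   — distribution
= p4'·p0+(p4·(p0+p3·p3')+p4)·p0   — distribution
= p4'·p0+(p4·p0+p4)·p0   — complement / identity
= p4'·p0+p4·p0   — absorption
= p0   — distribution

p0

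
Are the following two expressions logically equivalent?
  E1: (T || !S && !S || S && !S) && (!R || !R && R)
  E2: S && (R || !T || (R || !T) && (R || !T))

No

E1: (T || !S && !S || S && !S) && (!R || !R && R)
    = (T || !S && !S || S && !S) && !R   — complement / identity
    = (T || !S) && !R   — distribution
E2: S && (R || !T || (R || !T) && (R || !T))
    = S && (R || !T || R || !T)   — idempotence
    = S && (R || !T)   — idempotence
These differ: at R=1, S=1, T=1, E1 = 0 but E2 = 1.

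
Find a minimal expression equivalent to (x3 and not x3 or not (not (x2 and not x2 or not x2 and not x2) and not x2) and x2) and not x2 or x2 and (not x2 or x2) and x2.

(x3 and not x3 or not (not (x2 and not x2 or not x2 and not x2) and not x2) and x2) and not x2 or x2 and (not x2 or x2) and x2
= (x3 and not x3 or (x2 and not x2 or not x2 and not x2 or x2) and x2) and not x2 or x2 and (not x2 or x2) and x2   — De Morgan
= (x3 and not x3 or (not x2 or x2) and x2) and not x2 or x2 and (not x2 or x2) and x2   — distribution
= (not x2 or x2) and x2 and not x2 or x2 and (not x2 or x2) and x2   — complement / identity
= (not x2 or x2) and x2   — distribution
= x2   — complement / identity

x2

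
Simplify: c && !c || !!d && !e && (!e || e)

c && !c || !!d && !e && (!e || e)
= c && !c || !!d && !e   — complement / identity
= c && !c || d && !e   — double negation
= d && !e   — complement / identity

d && !e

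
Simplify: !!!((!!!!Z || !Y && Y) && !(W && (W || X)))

!Z || W

!!!((!!!!Z || !Y && Y) && !(W && (W || X)))
= !!!((!!Z || !Y && Y) && !(W && (W || X)))   [double negation]
= !!!(!!Z && !(W && (W || X)))   [complement / identity]
= !!(!Z || W && (W || X))   [De Morgan]
= !!(!Z || W)   [absorption]
= !Z || W   [double negation]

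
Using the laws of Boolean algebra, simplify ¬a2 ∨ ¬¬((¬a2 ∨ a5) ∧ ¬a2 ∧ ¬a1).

¬a2

¬a2 ∨ ¬¬((¬a2 ∨ a5) ∧ ¬a2 ∧ ¬a1)
= ¬a2 ∨ ¬¬(¬a2 ∧ ¬a1)
= ¬a2 ∨ ¬a2 ∧ ¬a1
= ¬a2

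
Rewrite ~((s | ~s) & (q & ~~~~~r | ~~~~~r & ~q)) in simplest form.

r

~((s | ~s) & (q & ~~~~~r | ~~~~~r & ~q))
= ~(q & ~~~~~r | ~~~~~r & ~q)
= ~~~~~~r
= ~~~~r
= ~~r
= r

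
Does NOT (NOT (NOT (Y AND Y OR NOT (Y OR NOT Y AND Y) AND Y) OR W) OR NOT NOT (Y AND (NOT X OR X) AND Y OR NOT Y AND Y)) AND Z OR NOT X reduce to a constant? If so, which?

NOT (NOT (NOT (Y AND Y OR NOT (Y OR NOT Y AND Y) AND Y) OR W) OR NOT NOT (Y AND (NOT X OR X) AND Y OR NOT Y AND Y)) AND Z OR NOT X
= NOT (NOT (NOT (Y AND Y OR NOT (Y OR NOT Y AND Y) AND Y) OR W) OR NOT NOT (Y AND Y OR NOT Y AND Y)) AND Z OR NOT X   (complement / identity)
= NOT (NOT (NOT (Y AND Y OR NOT Y AND Y) OR W) OR NOT NOT (Y AND Y OR NOT Y AND Y)) AND Z OR NOT X   (complement / identity)
= (NOT (Y AND Y OR NOT Y AND Y) OR W) AND NOT (Y AND Y OR NOT Y AND Y) AND Z OR NOT X   (De Morgan)
= NOT (Y AND Y OR NOT Y AND Y) AND Z OR NOT X   (absorption)
= NOT Y AND Z OR NOT X   (distribution)
This depends on X, Y, Z, so it is not a constant.

no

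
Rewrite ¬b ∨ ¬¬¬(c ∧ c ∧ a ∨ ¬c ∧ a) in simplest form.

¬b ∨ ¬a

¬b ∨ ¬¬¬(c ∧ c ∧ a ∨ ¬c ∧ a)
= ¬b ∨ ¬(c ∧ c ∧ a ∨ ¬c ∧ a)   (double negation)
= ¬b ∨ ¬(c ∧ a ∨ ¬c ∧ a)   (idempotence)
= ¬b ∨ ¬a   (distribution)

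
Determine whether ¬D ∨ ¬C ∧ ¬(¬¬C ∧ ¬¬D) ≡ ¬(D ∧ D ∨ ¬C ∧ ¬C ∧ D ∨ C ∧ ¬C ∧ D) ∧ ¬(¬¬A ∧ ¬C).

No

E1: ¬D ∨ ¬C ∧ ¬(¬¬C ∧ ¬¬D)
    = ¬D ∨ ¬C ∧ (¬C ∨ ¬D)
    = ¬D ∨ ¬C
E2: ¬(D ∧ D ∨ ¬C ∧ ¬C ∧ D ∨ C ∧ ¬C ∧ D) ∧ ¬(¬¬A ∧ ¬C)
    = ¬(D ∧ D ∨ ¬C ∧ ¬C ∧ D ∨ C ∧ ¬C ∧ D) ∧ (¬A ∨ C)
    = ¬(D ∧ D ∨ ¬C ∧ D) ∧ (¬A ∨ C)
    = ¬((D ∨ ¬C) ∧ D) ∧ (¬A ∨ C)
    = ¬D ∧ (¬A ∨ C)
These differ: at A=1, C=0, D=1, E1 = 1 but E2 = 0.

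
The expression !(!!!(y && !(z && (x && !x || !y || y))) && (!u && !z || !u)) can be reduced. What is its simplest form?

!(!!!(y && !(z && (x && !x || !y || y))) && (!u && !z || !u))
= !(!!!(y && !(z && (!y || y))) && (!u && !z || !u))   [complement / identity]
= !(!!!(y && !z) && (!u && !z || !u))   [complement / identity]
= !(!!!(y && !z) && !u)   [absorption]
= !(!(y && !z) && !u)   [double negation]
= y && !z || u   [De Morgan]

y && !z || u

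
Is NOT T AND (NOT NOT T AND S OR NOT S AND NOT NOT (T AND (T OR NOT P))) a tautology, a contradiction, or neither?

NOT T AND (NOT NOT T AND S OR NOT S AND NOT NOT (T AND (T OR NOT P)))
= NOT T AND (NOT NOT T AND S OR NOT S AND NOT NOT T)   [absorption]
= NOT T AND NOT NOT T   [distribution]
= NOT T AND T   [double negation]
= FALSE   [complement]

contradiction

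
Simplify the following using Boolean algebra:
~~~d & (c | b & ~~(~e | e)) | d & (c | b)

c | b

~~~d & (c | b & ~~(~e | e)) | d & (c | b)
= ~~~d & (c | b & (~e | e)) | d & (c | b)   (double negation)
= ~~~d & (c | b) | d & (c | b)   (complement / identity)
= ~d & (c | b) | d & (c | b)   (double negation)
= c | b   (distribution)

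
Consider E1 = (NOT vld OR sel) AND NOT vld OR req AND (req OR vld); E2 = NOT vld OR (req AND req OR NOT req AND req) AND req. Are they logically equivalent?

E1: (NOT vld OR sel) AND NOT vld OR req AND (req OR vld)
    = NOT vld OR req AND (req OR vld)   (absorption)
    = NOT vld OR req   (absorption)
E2: NOT vld OR (req AND req OR NOT req AND req) AND req
    = NOT vld OR req AND req   (distribution)
    = NOT vld OR req   (idempotence)
Both reduce to NOT vld OR req, so they are equivalent.

Yes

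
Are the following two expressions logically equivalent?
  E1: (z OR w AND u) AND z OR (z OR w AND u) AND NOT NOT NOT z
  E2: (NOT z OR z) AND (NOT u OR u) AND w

E1: (z OR w AND u) AND z OR (z OR w AND u) AND NOT NOT NOT z
    = (z OR w AND u) AND z OR (z OR w AND u) AND NOT z   (double negation)
    = z OR w AND u   (distribution)
E2: (NOT z OR z) AND (NOT u OR u) AND w
    = (NOT z OR z) AND w   (complement / identity)
    = w   (complement / identity)
These differ: at u=1, w=0, z=1, E1 = 1 but E2 = 0.

No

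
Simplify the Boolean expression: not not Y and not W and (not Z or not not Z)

not not Y and not W and (not Z or not not Z)
= not not Y and not W and (not Z or Z)   (double negation)
= not not Y and not W   (complement / identity)
= Y and not W   (double negation)

Y and not W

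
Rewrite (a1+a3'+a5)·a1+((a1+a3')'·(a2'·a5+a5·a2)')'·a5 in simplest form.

a1+a5

(a1+a3'+a5)·a1+((a1+a3')'·(a2'·a5+a5·a2)')'·a5
= (a1+a3'+a5)·a1+(a1+a3'+a2'·a5+a5·a2)·a5   — De Morgan
= (a1+a3'+a5)·a1+(a1+a3'+a5)·a5   — distribution
= (a1+a3'+a5)·(a1+a5)   — distribution
= (a1+a3')·a1+a5   — distribution
= a1+a5   — absorption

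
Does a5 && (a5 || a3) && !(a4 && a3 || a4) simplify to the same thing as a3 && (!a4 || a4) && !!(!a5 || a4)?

E1: a5 && (a5 || a3) && !(a4 && a3 || a4)
    = a5 && !(a4 && a3 || a4)
    = a5 && !a4
E2: a3 && (!a4 || a4) && !!(!a5 || a4)
    = a3 && !!(!a5 || a4)
    = a3 && (!a5 || a4)
These differ: at a3=1, a4=1, a5=0, E1 = 0 but E2 = 1.

No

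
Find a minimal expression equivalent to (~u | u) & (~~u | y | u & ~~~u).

(~u | u) & (~~u | y | u & ~~~u)
= (~u | u) & (~~u | y | u & ~u)   — double negation
= (~u | u) & (u | y | u & ~u)   — double negation
= u | y | u & ~u   — complement / identity
= u | y   — complement / identity

u | y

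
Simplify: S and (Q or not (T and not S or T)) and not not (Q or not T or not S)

S and (Q or not T)

S and (Q or not (T and not S or T)) and not not (Q or not T or not S)
= S and (Q or not (T and not S or T)) and (Q or not T or not S)   [double negation]
= S and (Q or not T) and (Q or not T or not S)   [absorption]
= S and (Q or not T)   [absorption]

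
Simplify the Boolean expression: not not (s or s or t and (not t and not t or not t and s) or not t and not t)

not not (s or s or t and (not t and not t or not t and s) or not t and not t)
= not not (s or s or t and not t and (not t or s) or not t and not t)   (distribution)
= s or s or t and not t and (not t or s) or not t and not t   (double negation)
= s or s or t and not t or not t and not t   (absorption)
= s or t and not t or not t and not t   (idempotence)
= s or not t   (distribution)

s or not t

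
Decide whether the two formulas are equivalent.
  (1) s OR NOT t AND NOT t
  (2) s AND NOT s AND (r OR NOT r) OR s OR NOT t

E1: s OR NOT t AND NOT t
    = s OR NOT t   — idempotence
E2: s AND NOT s AND (r OR NOT r) OR s OR NOT t
    = s AND NOT s OR s OR NOT t   — complement / identity
    = s OR NOT t   — complement / identity
Both reduce to s OR NOT t, so they are equivalent.

Yes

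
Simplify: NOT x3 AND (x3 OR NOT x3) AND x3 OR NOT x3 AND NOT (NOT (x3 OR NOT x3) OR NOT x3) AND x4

NOT x3 AND (x3 OR NOT x3) AND x3 OR NOT x3 AND NOT (NOT (x3 OR NOT x3) OR NOT x3) AND x4
= NOT x3 AND (x3 OR NOT x3) AND x3 OR NOT x3 AND (x3 OR NOT x3) AND x3 AND x4   — De Morgan
= NOT x3 AND (x3 OR NOT x3) AND x3   — absorption
= NOT x3 AND x3   — complement / identity
= FALSE   — complement

FALSE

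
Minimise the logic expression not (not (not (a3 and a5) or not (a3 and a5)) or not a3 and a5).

not a5

not (not (not (a3 and a5) or not (a3 and a5)) or not a3 and a5)
= not (a3 and a5 and a3 and a5 or not a3 and a5)
= not (a3 and a5 or not a3 and a5)
= not a5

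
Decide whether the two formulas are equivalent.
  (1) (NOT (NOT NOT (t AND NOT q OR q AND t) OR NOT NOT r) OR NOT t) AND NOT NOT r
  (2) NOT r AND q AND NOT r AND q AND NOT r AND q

E1: (NOT (NOT NOT (t AND NOT q OR q AND t) OR NOT NOT r) OR NOT t) AND NOT NOT r
    = (NOT (NOT NOT (t AND NOT q OR q AND t) OR NOT NOT r) OR NOT t) AND r
    = (NOT (t AND NOT q OR q AND t) AND NOT r OR NOT t) AND r
    = (NOT t AND NOT r OR NOT t) AND r
    = NOT t AND r
E2: NOT r AND q AND NOT r AND q AND NOT r AND q
    = NOT r AND q AND NOT r AND q
    = NOT r AND q
These differ: at q=1, r=0, t=0, E1 = 0 but E2 = 1.

No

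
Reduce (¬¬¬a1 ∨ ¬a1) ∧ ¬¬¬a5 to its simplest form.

(¬¬¬a1 ∨ ¬a1) ∧ ¬¬¬a5
= (¬a1 ∨ ¬a1) ∧ ¬¬¬a5   (double negation)
= ¬a1 ∧ ¬¬¬a5   (idempotence)
= ¬a1 ∧ ¬a5   (double negation)

¬a1 ∧ ¬a5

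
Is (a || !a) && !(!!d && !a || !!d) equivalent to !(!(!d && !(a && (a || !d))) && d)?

Yes

E1: (a || !a) && !(!!d && !a || !!d)
    = (a || !a) && !!!d   [absorption]
    = !!!d   [complement / identity]
    = !d   [double negation]
E2: !(!(!d && !(a && (a || !d))) && d)
    = !(!(!d && !a) && d)   [absorption]
    = !((d || a) && d)   [De Morgan]
    = !d   [absorption]
Both reduce to !d, so they are equivalent.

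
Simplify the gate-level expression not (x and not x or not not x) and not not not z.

not (x and not x or not not x) and not not not z
= not (x and not x or not not x) and not z   (double negation)
= not not not x and not z   (complement / identity)
= not x and not z   (double negation)

not x and not z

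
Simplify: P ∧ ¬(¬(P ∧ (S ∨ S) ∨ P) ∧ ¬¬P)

P ∧ ¬(¬(P ∧ (S ∨ S) ∨ P) ∧ ¬¬P)
= P ∧ ¬(¬(P ∧ S ∨ P) ∧ ¬¬P)   (idempotence)
= P ∧ ¬(¬P ∧ ¬¬P)   (absorption)
= P ∧ (P ∨ ¬P)   (De Morgan)
= P   (complement / identity)

P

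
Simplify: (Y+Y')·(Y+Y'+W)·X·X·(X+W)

X

(Y+Y')·(Y+Y'+W)·X·X·(X+W)
= (Y+Y')·(Y+Y'+W)·X·X   — absorption
= (Y+Y')·X·X   — absorption
= X·X   — complement / identity
= X   — idempotence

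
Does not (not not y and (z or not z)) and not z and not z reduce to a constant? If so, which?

no

not (not not y and (z or not z)) and not z and not z
= not not not y and not z and not z   [complement / identity]
= not y and not z and not z   [double negation]
= not y and not z   [idempotence]
This depends on y, z, so it is not a constant.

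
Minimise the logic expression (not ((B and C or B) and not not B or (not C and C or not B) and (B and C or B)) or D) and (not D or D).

(not ((B and C or B) and not not B or (not C and C or not B) and (B and C or B)) or D) and (not D or D)
= (not ((B and C or B) and B or (not C and C or not B) and (B and C or B)) or D) and (not D or D)
= not ((B and C or B) and B or (not C and C or not B) and (B and C or B)) or D
= not ((B and C or B) and B or not B and (B and C or B)) or D
= not (B and C or B) or D
= not B or D

not B or D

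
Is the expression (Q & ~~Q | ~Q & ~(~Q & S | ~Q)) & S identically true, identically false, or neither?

neither

(Q & ~~Q | ~Q & ~(~Q & S | ~Q)) & S
= (Q & ~~Q | ~Q & ~~Q) & S
= ~~Q & S
= Q & S
This depends on Q, S, so it is not a constant.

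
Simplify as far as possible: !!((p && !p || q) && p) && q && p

q && p

!!((p && !p || q) && p) && q && p
= (p && !p || q) && p && q && p   — double negation
= q && p && q && p   — complement / identity
= q && p   — idempotence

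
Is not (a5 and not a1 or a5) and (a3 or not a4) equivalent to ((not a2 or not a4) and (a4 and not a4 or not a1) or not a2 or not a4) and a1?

E1: not (a5 and not a1 or a5) and (a3 or not a4)
    = not a5 and (a3 or not a4)   (absorption)
E2: ((not a2 or not a4) and (a4 and not a4 or not a1) or not a2 or not a4) and a1
    = ((not a2 or not a4) and not a1 or not a2 or not a4) and a1   (complement / identity)
    = (not a2 or not a4) and a1   (absorption)
These differ: at a1=0, a2=0, a3=0, a4=0, a5=0, E1 = 1 but E2 = 0.

No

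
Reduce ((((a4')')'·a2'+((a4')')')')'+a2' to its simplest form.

((((a4')')'·a2'+((a4')')')')'+a2'
= ((((a4')')')')'+a2'
= ((a4')')'+a2'
= a4'+a2'

a4'+a2'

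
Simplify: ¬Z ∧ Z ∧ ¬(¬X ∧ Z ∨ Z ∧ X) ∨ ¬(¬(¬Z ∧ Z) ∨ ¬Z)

False

¬Z ∧ Z ∧ ¬(¬X ∧ Z ∨ Z ∧ X) ∨ ¬(¬(¬Z ∧ Z) ∨ ¬Z)
= ¬Z ∧ Z ∧ ¬Z ∨ ¬(¬(¬Z ∧ Z) ∨ ¬Z)
= ¬Z ∧ Z ∧ ¬Z ∨ ¬Z ∧ Z ∧ Z
= ¬Z ∧ Z
= False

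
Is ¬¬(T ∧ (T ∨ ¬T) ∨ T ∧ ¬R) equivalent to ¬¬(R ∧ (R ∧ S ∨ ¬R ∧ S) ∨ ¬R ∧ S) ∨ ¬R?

E1: ¬¬(T ∧ (T ∨ ¬T) ∨ T ∧ ¬R)
    = ¬¬(T ∨ T ∧ ¬R)   (complement / identity)
    = T ∨ T ∧ ¬R   (double negation)
    = T   (absorption)
E2: ¬¬(R ∧ (R ∧ S ∨ ¬R ∧ S) ∨ ¬R ∧ S) ∨ ¬R
    = ¬¬(R ∧ S ∨ ¬R ∧ S) ∨ ¬R   (distribution)
    = ¬¬S ∨ ¬R   (distribution)
    = S ∨ ¬R   (double negation)
These differ: at R=0, S=0, T=0, E1 = 0 but E2 = 1.

No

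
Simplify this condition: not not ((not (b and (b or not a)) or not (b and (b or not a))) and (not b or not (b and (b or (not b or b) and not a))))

not b

not not ((not (b and (b or not a)) or not (b and (b or not a))) and (not b or not (b and (b or (not b or b) and not a))))
= not not ((not (b and (b or not a)) or not (b and (b or not a))) and (not b or not (b and (b or not a))))   — complement / identity
= not not (not (b and (b or not a)) and not b or not (b and (b or not a)))   — distribution
= not not not (b and (b or not a))   — absorption
= not (b and (b or not a))   — double negation
= not b   — absorption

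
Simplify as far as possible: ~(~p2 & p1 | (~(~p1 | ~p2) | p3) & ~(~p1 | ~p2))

~(~p2 & p1 | (~(~p1 | ~p2) | p3) & ~(~p1 | ~p2))
= ~(~p2 & p1 | ~(~p1 | ~p2))   — absorption
= ~(~p2 & p1 | p1 & p2)   — De Morgan
= ~p1   — distribution

~p1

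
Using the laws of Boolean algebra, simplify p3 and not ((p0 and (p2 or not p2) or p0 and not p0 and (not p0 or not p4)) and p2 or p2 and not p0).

p3 and not p2

p3 and not ((p0 and (p2 or not p2) or p0 and not p0 and (not p0 or not p4)) and p2 or p2 and not p0)
= p3 and not ((p0 or p0 and not p0 and (not p0 or not p4)) and p2 or p2 and not p0)
= p3 and not ((p0 or p0 and not p0) and p2 or p2 and not p0)
= p3 and not (p0 and p2 or p2 and not p0)
= p3 and not p2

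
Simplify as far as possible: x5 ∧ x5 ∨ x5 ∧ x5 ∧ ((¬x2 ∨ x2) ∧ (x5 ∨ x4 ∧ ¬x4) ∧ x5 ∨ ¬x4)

x5 ∧ x5 ∨ x5 ∧ x5 ∧ ((¬x2 ∨ x2) ∧ (x5 ∨ x4 ∧ ¬x4) ∧ x5 ∨ ¬x4)
= x5 ∧ x5 ∨ x5 ∧ x5 ∧ ((x5 ∨ x4 ∧ ¬x4) ∧ x5 ∨ ¬x4)   — complement / identity
= x5 ∧ x5 ∨ x5 ∧ x5 ∧ (x5 ∧ x5 ∨ ¬x4)   — complement / identity
= x5 ∧ x5 ∨ x5 ∧ x5   — absorption
= x5 ∧ x5   — idempotence
= x5   — idempotence

x5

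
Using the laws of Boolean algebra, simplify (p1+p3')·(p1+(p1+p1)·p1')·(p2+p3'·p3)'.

(p1+p3')·(p1+(p1+p1)·p1')·(p2+p3'·p3)'
= (p1+p3')·(p1+p1·p1')·(p2+p3'·p3)'
= (p1+p3')·p1·(p2+p3'·p3)'
= (p1+p3')·p1·p2'
= p1·p2'

p1·p2'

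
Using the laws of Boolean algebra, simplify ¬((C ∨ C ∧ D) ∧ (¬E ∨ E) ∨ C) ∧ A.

¬((C ∨ C ∧ D) ∧ (¬E ∨ E) ∨ C) ∧ A
= ¬(C ∧ (¬E ∨ E) ∨ C) ∧ A
= ¬(C ∨ C) ∧ A
= ¬C ∧ A

¬C ∧ A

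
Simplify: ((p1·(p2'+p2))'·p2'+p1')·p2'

p1'·p2'

((p1·(p2'+p2))'·p2'+p1')·p2'
= (p1'·p2'+p1')·p2'   [complement / identity]
= p1'·p2'   [absorption]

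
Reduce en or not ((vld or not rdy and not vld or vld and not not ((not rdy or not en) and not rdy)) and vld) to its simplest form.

en or not ((vld or not rdy and not vld or vld and not not ((not rdy or not en) and not rdy)) and vld)
= en or not ((vld or not rdy and not vld or vld and not not not rdy) and vld)   (absorption)
= en or not ((vld or not rdy and not vld or vld and not rdy) and vld)   (double negation)
= en or not ((vld or not rdy) and vld)   (distribution)
= en or not vld   (absorption)

en or not vld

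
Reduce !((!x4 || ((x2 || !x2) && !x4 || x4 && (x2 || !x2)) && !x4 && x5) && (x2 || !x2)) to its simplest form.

!((!x4 || ((x2 || !x2) && !x4 || x4 && (x2 || !x2)) && !x4 && x5) && (x2 || !x2))
= !((!x4 || (x2 || !x2) && !x4 && x5) && (x2 || !x2))   — distribution
= !((!x4 || !x4 && x5) && (x2 || !x2))   — complement / identity
= !(!x4 || !x4 && x5)   — complement / identity
= !!x4   — absorption
= x4   — double negation

x4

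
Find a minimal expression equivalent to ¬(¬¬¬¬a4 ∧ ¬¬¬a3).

¬(¬¬¬¬a4 ∧ ¬¬¬a3)
= ¬(¬¬¬¬a4 ∧ ¬a3)   [double negation]
= ¬¬¬a4 ∨ a3   [De Morgan]
= ¬a4 ∨ a3   [double negation]

¬a4 ∨ a3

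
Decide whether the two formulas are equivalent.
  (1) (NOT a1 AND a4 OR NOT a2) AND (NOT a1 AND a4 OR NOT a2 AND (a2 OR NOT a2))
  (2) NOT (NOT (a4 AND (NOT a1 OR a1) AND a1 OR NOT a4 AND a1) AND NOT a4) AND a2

E1: (NOT a1 AND a4 OR NOT a2) AND (NOT a1 AND a4 OR NOT a2 AND (a2 OR NOT a2))
    = (NOT a1 AND a4 OR NOT a2) AND (NOT a1 AND a4 OR NOT a2)   (complement / identity)
    = NOT a1 AND a4 OR NOT a2   (idempotence)
E2: NOT (NOT (a4 AND (NOT a1 OR a1) AND a1 OR NOT a4 AND a1) AND NOT a4) AND a2
    = NOT (NOT (a4 AND a1 OR NOT a4 AND a1) AND NOT a4) AND a2   (complement / identity)
    = (a4 AND a1 OR NOT a4 AND a1 OR a4) AND a2   (De Morgan)
    = (a1 OR a4) AND a2   (distribution)
These differ: at a1=1, a2=0, a4=0, E1 = 1 but E2 = 0.

No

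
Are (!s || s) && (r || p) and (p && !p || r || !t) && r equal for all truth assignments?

No

E1: (!s || s) && (r || p)
    = r || p   [complement / identity]
E2: (p && !p || r || !t) && r
    = (r || !t) && r   [complement / identity]
    = r   [absorption]
These differ: at p=1, r=0, s=0, t=0, E1 = 1 but E2 = 0.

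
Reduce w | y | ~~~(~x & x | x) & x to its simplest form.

w | y

w | y | ~~~(~x & x | x) & x
= w | y | ~(~x & x | x) & x
= w | y | ~x & x
= w | y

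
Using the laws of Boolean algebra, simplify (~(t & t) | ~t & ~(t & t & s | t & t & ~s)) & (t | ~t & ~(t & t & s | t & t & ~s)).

~t

(~(t & t) | ~t & ~(t & t & s | t & t & ~s)) & (t | ~t & ~(t & t & s | t & t & ~s))
= ~t & ~(t & t & s | t & t & ~s) | ~(t & t) & t   (distribution)
= ~t & ~(t & t) | ~(t & t) & t   (distribution)
= ~(t & t)   (distribution)
= ~t   (idempotence)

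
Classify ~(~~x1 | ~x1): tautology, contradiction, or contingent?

contradiction

~(~~x1 | ~x1)
= ~x1 & x1   [De Morgan]
= 0   [complement]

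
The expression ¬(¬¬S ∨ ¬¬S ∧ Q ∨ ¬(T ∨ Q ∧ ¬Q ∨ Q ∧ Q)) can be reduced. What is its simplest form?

¬(¬¬S ∨ ¬¬S ∧ Q ∨ ¬(T ∨ Q ∧ ¬Q ∨ Q ∧ Q))
= ¬(¬¬S ∨ ¬(T ∨ Q ∧ ¬Q ∨ Q ∧ Q))   [absorption]
= ¬(¬¬S ∨ ¬(T ∨ Q))   [distribution]
= ¬S ∧ (T ∨ Q)   [De Morgan]

¬S ∧ (T ∨ Q)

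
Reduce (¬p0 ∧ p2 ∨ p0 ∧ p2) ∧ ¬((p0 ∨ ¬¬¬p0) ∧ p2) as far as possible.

(¬p0 ∧ p2 ∨ p0 ∧ p2) ∧ ¬((p0 ∨ ¬¬¬p0) ∧ p2)
= (¬p0 ∧ p2 ∨ p0 ∧ p2) ∧ ¬((p0 ∨ ¬p0) ∧ p2)   [double negation]
= p2 ∧ ¬((p0 ∨ ¬p0) ∧ p2)   [distribution]
= p2 ∧ ¬p2   [complement / identity]
= False   [complement]

False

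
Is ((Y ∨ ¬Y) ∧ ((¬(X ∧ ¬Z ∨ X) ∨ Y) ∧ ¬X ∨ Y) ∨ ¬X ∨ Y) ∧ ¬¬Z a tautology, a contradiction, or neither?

neither

((Y ∨ ¬Y) ∧ ((¬(X ∧ ¬Z ∨ X) ∨ Y) ∧ ¬X ∨ Y) ∨ ¬X ∨ Y) ∧ ¬¬Z
= ((Y ∨ ¬Y) ∧ ((¬X ∨ Y) ∧ ¬X ∨ Y) ∨ ¬X ∨ Y) ∧ ¬¬Z   — absorption
= ((Y ∨ ¬Y) ∧ (¬X ∨ Y) ∨ ¬X ∨ Y) ∧ ¬¬Z   — absorption
= (¬X ∨ Y ∨ ¬X ∨ Y) ∧ ¬¬Z   — complement / identity
= (¬X ∨ Y) ∧ ¬¬Z   — idempotence
= (¬X ∨ Y) ∧ Z   — double negation
This depends on X, Y, Z, so it is not a constant.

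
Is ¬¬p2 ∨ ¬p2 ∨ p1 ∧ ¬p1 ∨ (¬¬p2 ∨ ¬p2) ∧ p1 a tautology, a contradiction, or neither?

¬¬p2 ∨ ¬p2 ∨ p1 ∧ ¬p1 ∨ (¬¬p2 ∨ ¬p2) ∧ p1
= ¬¬p2 ∨ ¬p2 ∨ (¬¬p2 ∨ ¬p2) ∧ p1
= ¬¬p2 ∨ ¬p2
= p2 ∨ ¬p2
= True

tautology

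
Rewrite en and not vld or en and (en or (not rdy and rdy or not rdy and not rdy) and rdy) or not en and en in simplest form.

en

en and not vld or en and (en or (not rdy and rdy or not rdy and not rdy) and rdy) or not en and en
= en and not vld or en and (en or not rdy and rdy) or not en and en
= en and not vld or en and en or not en and en
= en and not vld or en
= en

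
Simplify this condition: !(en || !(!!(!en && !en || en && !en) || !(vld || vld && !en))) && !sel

!(en || !(!!(!en && !en || en && !en) || !(vld || vld && !en))) && !sel
= !(en || !(!!!en || !(vld || vld && !en))) && !sel   — distribution
= !(en || !(!!!en || !vld)) && !sel   — absorption
= !(en || !!en && vld) && !sel   — De Morgan
= !(en || en && vld) && !sel   — double negation
= !en && !sel   — absorption

!en && !sel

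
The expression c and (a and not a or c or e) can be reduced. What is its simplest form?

c and (a and not a or c or e)
= c and (c or e)
= c

c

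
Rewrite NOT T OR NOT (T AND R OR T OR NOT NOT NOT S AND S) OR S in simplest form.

NOT T OR S

NOT T OR NOT (T AND R OR T OR NOT NOT NOT S AND S) OR S
= NOT T OR NOT (T AND R OR T OR NOT S AND S) OR S   — double negation
= NOT T OR NOT (T AND R OR T) OR S   — complement / identity
= NOT T OR NOT T OR S   — absorption
= NOT T OR S   — idempotence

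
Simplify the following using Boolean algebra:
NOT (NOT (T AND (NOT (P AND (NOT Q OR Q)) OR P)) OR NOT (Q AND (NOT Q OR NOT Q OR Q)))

T AND Q

NOT (NOT (T AND (NOT (P AND (NOT Q OR Q)) OR P)) OR NOT (Q AND (NOT Q OR NOT Q OR Q)))
= NOT (NOT (T AND (NOT P OR P)) OR NOT (Q AND (NOT Q OR NOT Q OR Q)))
= NOT (NOT T OR NOT (Q AND (NOT Q OR NOT Q OR Q)))
= NOT (NOT T OR NOT (Q AND (NOT Q OR Q)))
= T AND Q AND (NOT Q OR Q)
= T AND Q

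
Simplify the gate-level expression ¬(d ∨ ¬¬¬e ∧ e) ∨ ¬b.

¬(d ∨ ¬¬¬e ∧ e) ∨ ¬b
= ¬(d ∨ ¬e ∧ e) ∨ ¬b
= ¬d ∨ ¬b

¬d ∨ ¬b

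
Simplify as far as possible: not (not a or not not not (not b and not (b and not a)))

not (not a or not not not (not b and not (b and not a)))
= not (not a or not not (b or b and not a))   [De Morgan]
= a and not (b or b and not a)   [De Morgan]
= a and not b   [absorption]

a and not b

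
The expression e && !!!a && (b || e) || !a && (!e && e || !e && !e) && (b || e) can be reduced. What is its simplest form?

e && !!!a && (b || e) || !a && (!e && e || !e && !e) && (b || e)
= (e && !!!a || !a && (!e && e || !e && !e)) && (b || e)   [distribution]
= (e && !a || !a && (!e && e || !e && !e)) && (b || e)   [double negation]
= (e && !a || !a && !e) && (b || e)   [distribution]
= !a && (b || e)   [distribution]

!a && (b || e)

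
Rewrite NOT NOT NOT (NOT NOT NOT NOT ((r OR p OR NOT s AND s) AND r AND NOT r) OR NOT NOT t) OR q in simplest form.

NOT NOT NOT (NOT NOT NOT NOT ((r OR p OR NOT s AND s) AND r AND NOT r) OR NOT NOT t) OR q
= NOT NOT NOT (NOT NOT ((r OR p OR NOT s AND s) AND r AND NOT r) OR NOT NOT t) OR q   — double negation
= NOT NOT NOT (NOT NOT ((r OR p) AND r AND NOT r) OR NOT NOT t) OR q   — complement / identity
= NOT NOT (NOT ((r OR p) AND r AND NOT r) AND NOT t) OR q   — De Morgan
= NOT ((r OR p) AND r AND NOT r OR t) OR q   — De Morgan
= NOT (r AND NOT r OR t) OR q   — absorption
= NOT t OR q   — complement / identity

NOT t OR q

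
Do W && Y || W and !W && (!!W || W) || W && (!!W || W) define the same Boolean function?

E1: W && Y || W
    = W   (absorption)
E2: !W && (!!W || W) || W && (!!W || W)
    = !!W || W   (distribution)
    = W || W   (double negation)
    = W   (idempotence)
Both reduce to W, so they are equivalent.

Yes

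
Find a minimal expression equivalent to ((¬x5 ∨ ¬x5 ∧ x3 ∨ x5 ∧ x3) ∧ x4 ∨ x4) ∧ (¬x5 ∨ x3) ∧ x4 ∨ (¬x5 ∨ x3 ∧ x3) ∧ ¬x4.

¬x5 ∨ x3

((¬x5 ∨ ¬x5 ∧ x3 ∨ x5 ∧ x3) ∧ x4 ∨ x4) ∧ (¬x5 ∨ x3) ∧ x4 ∨ (¬x5 ∨ x3 ∧ x3) ∧ ¬x4
= ((¬x5 ∨ x3) ∧ x4 ∨ x4) ∧ (¬x5 ∨ x3) ∧ x4 ∨ (¬x5 ∨ x3 ∧ x3) ∧ ¬x4   (distribution)
= (¬x5 ∨ x3) ∧ x4 ∨ (¬x5 ∨ x3 ∧ x3) ∧ ¬x4   (absorption)
= (¬x5 ∨ x3) ∧ x4 ∨ (¬x5 ∨ x3) ∧ ¬x4   (idempotence)
= ¬x5 ∨ x3   (distribution)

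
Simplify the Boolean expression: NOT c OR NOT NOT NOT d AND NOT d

NOT c OR NOT d

NOT c OR NOT NOT NOT d AND NOT d
= NOT c OR NOT d AND NOT d   (double negation)
= NOT c OR NOT d   (idempotence)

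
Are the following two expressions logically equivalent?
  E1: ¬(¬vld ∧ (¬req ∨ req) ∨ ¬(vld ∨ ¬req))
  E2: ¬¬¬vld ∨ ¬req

No

E1: ¬(¬vld ∧ (¬req ∨ req) ∨ ¬(vld ∨ ¬req))
    = ¬(¬vld ∨ ¬(vld ∨ ¬req))   (complement / identity)
    = vld ∧ (vld ∨ ¬req)   (De Morgan)
    = vld   (absorption)
E2: ¬¬¬vld ∨ ¬req
    = ¬vld ∨ ¬req   (double negation)
These differ: at req=1, vld=0, E1 = 0 but E2 = 1.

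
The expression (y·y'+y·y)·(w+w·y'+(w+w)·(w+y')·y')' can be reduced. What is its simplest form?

(y·y'+y·y)·(w+w·y'+(w+w)·(w+y')·y')'
= (y·y'+y·y)·(w+w·y'+(w+w·y')·y')'   (distribution)
= (y·y'+y·y)·(w+w·y')'   (absorption)
= y·(w+w·y')'   (distribution)
= y·w'   (absorption)

y·w'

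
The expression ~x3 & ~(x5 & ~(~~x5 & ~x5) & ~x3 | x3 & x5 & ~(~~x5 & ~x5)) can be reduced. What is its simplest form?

~x3 & ~(x5 & ~(~~x5 & ~x5) & ~x3 | x3 & x5 & ~(~~x5 & ~x5))
= ~x3 & ~(x5 & ~(~~x5 & ~x5))
= ~x3 & ~(x5 & (~x5 | x5))
= ~x3 & ~x5

~x3 & ~x5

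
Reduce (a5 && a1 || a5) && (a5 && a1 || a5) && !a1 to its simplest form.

(a5 && a1 || a5) && (a5 && a1 || a5) && !a1
= (a5 && a1 || a5) && !a1   (idempotence)
= a5 && !a1   (absorption)

a5 && !a1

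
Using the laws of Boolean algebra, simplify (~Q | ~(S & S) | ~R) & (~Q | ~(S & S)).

~Q | ~S

(~Q | ~(S & S) | ~R) & (~Q | ~(S & S))
= ~Q | ~(S & S)   [absorption]
= ~Q | ~S   [idempotence]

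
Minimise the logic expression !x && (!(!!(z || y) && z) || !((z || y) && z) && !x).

!x && !z

!x && (!(!!(z || y) && z) || !((z || y) && z) && !x)
= !x && (!((z || y) && z) || !((z || y) && z) && !x)   (double negation)
= !x && !((z || y) && z)   (absorption)
= !x && !z   (absorption)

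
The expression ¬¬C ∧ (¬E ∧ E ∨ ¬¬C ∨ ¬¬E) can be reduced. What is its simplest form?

C

¬¬C ∧ (¬E ∧ E ∨ ¬¬C ∨ ¬¬E)
= ¬¬C ∧ (¬E ∧ E ∨ ¬¬C ∨ E)   — double negation
= ¬¬C ∧ (¬¬C ∨ E)   — complement / identity
= ¬¬C   — absorption
= C   — double negation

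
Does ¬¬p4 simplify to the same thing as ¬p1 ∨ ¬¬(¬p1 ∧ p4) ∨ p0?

E1: ¬¬p4
    = p4
E2: ¬p1 ∨ ¬¬(¬p1 ∧ p4) ∨ p0
    = ¬p1 ∨ ¬p1 ∧ p4 ∨ p0
    = ¬p1 ∨ p0
These differ: at p0=0, p1=0, p4=0, E1 = 0 but E2 = 1.

No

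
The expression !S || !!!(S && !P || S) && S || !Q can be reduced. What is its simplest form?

!S || !Q

!S || !!!(S && !P || S) && S || !Q
= !S || !(S && !P || S) && S || !Q
= !S || !S && S || !Q
= !S || !Q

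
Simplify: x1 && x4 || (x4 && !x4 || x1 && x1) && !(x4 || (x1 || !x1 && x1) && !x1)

x1 && x4 || (x4 && !x4 || x1 && x1) && !(x4 || (x1 || !x1 && x1) && !x1)
= x1 && x4 || (x4 && !x4 || x1 && x1) && !(x4 || x1 && !x1)   — complement / identity
= x1 && x4 || x1 && x1 && !(x4 || x1 && !x1)   — complement / identity
= x1 && x4 || x1 && x1 && !x4   — complement / identity
= x1 && x4 || x1 && !x4   — idempotence
= x1   — distribution

x1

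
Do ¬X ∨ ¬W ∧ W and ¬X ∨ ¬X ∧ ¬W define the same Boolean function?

E1: ¬X ∨ ¬W ∧ W
    = ¬X   [complement / identity]
E2: ¬X ∨ ¬X ∧ ¬W
    = ¬X   [absorption]
Both reduce to ¬X, so they are equivalent.

Yes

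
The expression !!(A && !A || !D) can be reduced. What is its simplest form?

!!(A && !A || !D)
= A && !A || !D   [double negation]
= !D   [complement / identity]

!D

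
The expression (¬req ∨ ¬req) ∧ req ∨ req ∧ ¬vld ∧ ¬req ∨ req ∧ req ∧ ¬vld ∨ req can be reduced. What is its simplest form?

(¬req ∨ ¬req) ∧ req ∨ req ∧ ¬vld ∧ ¬req ∨ req ∧ req ∧ ¬vld ∨ req
= ¬req ∧ req ∨ req ∧ ¬vld ∧ ¬req ∨ req ∧ req ∧ ¬vld ∨ req   [idempotence]
= req ∧ ¬vld ∧ ¬req ∨ req ∧ req ∧ ¬vld ∨ req   [complement / identity]
= req ∧ ¬vld ∨ req   [distribution]
= req   [absorption]

req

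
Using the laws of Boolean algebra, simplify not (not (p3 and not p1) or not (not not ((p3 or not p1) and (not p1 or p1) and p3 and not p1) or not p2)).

not (not (p3 and not p1) or not (not not ((p3 or not p1) and (not p1 or p1) and p3 and not p1) or not p2))
= not (not (p3 and not p1) or not (not not ((p3 or not p1) and p3 and not p1) or not p2))   [complement / identity]
= not (not (p3 and not p1) or not ((p3 or not p1) and p3 and not p1 or not p2))   [double negation]
= not (not (p3 and not p1) or not (p3 and not p1 or not p2))   [absorption]
= p3 and not p1 and (p3 and not p1 or not p2)   [De Morgan]
= p3 and not p1   [absorption]

p3 and not p1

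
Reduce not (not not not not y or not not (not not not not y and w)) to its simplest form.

not (not not not not y or not not (not not not not y and w))
= not (not not not not y or not not not not y and w)   — double negation
= not not not not not y   — absorption
= not not not y   — double negation
= not y   — double negation

not y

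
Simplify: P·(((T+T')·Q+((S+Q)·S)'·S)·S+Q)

P·(((T+T')·Q+((S+Q)·S)'·S)·S+Q)
= P·(((T+T')·Q+S'·S)·S+Q)   (absorption)
= P·((T+T')·Q·S+Q)   (complement / identity)
= P·(Q·S+Q)   (complement / identity)
= P·Q   (absorption)

P·Q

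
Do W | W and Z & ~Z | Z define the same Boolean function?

E1: W | W
    = W   [idempotence]
E2: Z & ~Z | Z
    = Z   [complement / identity]
These differ: at W=1, Z=0, E1 = 1 but E2 = 0.

No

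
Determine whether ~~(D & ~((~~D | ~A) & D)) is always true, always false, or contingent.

always false

~~(D & ~((~~D | ~A) & D))
= ~~(D & ~((D | ~A) & D))
= ~~(D & ~D)
= D & ~D
= 0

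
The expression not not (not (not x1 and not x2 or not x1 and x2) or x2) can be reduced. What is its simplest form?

x1 or x2

not not (not (not x1 and not x2 or not x1 and x2) or x2)
= not not (not not x1 or x2)   [distribution]
= not not x1 or x2   [double negation]
= x1 or x2   [double negation]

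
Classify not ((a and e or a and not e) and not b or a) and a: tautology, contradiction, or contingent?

not ((a and e or a and not e) and not b or a) and a
= not (a and not b or a) and a   (distribution)
= not a and a   (absorption)
= False   (complement)

contradiction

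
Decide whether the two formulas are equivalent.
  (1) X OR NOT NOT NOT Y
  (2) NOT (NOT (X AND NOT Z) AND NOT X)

E1: X OR NOT NOT NOT Y
    = X OR NOT Y   (double negation)
E2: NOT (NOT (X AND NOT Z) AND NOT X)
    = X AND NOT Z OR X   (De Morgan)
    = X   (absorption)
These differ: at X=0, Y=0, Z=1, E1 = 1 but E2 = 0.

No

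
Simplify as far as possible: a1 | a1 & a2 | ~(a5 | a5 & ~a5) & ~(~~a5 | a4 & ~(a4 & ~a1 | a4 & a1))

a1 | a1 & a2 | ~(a5 | a5 & ~a5) & ~(~~a5 | a4 & ~(a4 & ~a1 | a4 & a1))
= a1 | a1 & a2 | ~(a5 | a5 & ~a5) & ~(~~a5 | a4 & ~a4)
= a1 | a1 & a2 | ~a5 & ~(~~a5 | a4 & ~a4)
= a1 | a1 & a2 | ~a5 & ~~~a5
= a1 | a1 & a2 | ~a5 & ~a5
= a1 | ~a5 & ~a5
= a1 | ~a5

a1 | ~a5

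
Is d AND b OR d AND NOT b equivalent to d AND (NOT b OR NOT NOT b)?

Yes

E1: d AND b OR d AND NOT b
    = d   (distribution)
E2: d AND (NOT b OR NOT NOT b)
    = d AND (NOT b OR b)   (double negation)
    = d   (complement / identity)
Both reduce to d, so they are equivalent.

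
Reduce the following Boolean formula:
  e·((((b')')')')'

e·b'

e·((((b')')')')'
= e·((b')')'   [double negation]
= e·b'   [double negation]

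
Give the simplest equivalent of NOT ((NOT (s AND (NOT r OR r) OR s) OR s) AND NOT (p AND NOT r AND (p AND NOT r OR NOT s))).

p AND NOT r

NOT ((NOT (s AND (NOT r OR r) OR s) OR s) AND NOT (p AND NOT r AND (p AND NOT r OR NOT s)))
= NOT ((NOT (s OR s) OR s) AND NOT (p AND NOT r AND (p AND NOT r OR NOT s)))
= NOT ((NOT s OR s) AND NOT (p AND NOT r AND (p AND NOT r OR NOT s)))
= NOT NOT (p AND NOT r AND (p AND NOT r OR NOT s))
= p AND NOT r AND (p AND NOT r OR NOT s)
= p AND NOT r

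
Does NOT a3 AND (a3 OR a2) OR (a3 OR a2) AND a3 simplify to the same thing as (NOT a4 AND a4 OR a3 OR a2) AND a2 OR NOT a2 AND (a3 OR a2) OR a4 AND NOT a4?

Yes

E1: NOT a3 AND (a3 OR a2) OR (a3 OR a2) AND a3
    = a3 OR a2   (distribution)
E2: (NOT a4 AND a4 OR a3 OR a2) AND a2 OR NOT a2 AND (a3 OR a2) OR a4 AND NOT a4
    = (NOT a4 AND a4 OR a3 OR a2) AND a2 OR NOT a2 AND (a3 OR a2)   (complement / identity)
    = (a3 OR a2) AND a2 OR NOT a2 AND (a3 OR a2)   (complement / identity)
    = a3 OR a2   (distribution)
Both reduce to a3 OR a2, so they are equivalent.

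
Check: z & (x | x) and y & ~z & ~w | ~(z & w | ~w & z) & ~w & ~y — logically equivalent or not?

E1: z & (x | x)
    = z & x   (idempotence)
E2: y & ~z & ~w | ~(z & w | ~w & z) & ~w & ~y
    = y & ~z & ~w | ~z & ~w & ~y   (distribution)
    = ~z & ~w   (distribution)
These differ: at w=0, x=1, y=1, z=0, E1 = 0 but E2 = 1.

No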